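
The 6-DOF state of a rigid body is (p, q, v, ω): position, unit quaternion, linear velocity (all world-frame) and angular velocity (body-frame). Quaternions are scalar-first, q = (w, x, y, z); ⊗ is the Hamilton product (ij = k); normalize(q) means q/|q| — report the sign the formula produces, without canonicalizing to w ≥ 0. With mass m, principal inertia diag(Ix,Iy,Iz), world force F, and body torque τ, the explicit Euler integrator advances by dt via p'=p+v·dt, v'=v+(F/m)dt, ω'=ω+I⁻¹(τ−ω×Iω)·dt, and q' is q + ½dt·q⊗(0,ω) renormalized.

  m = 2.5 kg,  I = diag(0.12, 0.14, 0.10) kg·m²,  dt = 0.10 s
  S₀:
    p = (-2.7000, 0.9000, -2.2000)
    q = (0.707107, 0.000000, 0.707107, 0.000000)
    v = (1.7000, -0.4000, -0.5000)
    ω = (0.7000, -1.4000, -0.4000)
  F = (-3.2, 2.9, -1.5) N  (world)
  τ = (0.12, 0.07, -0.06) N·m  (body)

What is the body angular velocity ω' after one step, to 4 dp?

ω' = (0.8187, -1.3460, -0.4404)

ω×(Iω) gyroscopic = (-0.0224, -0.0056, -0.0196)
α = I⁻¹(τ − ω×Iω) = (1.1867, 0.5400, -0.4040)
ω + α·dt = (0.8187, -1.3460, -0.4404)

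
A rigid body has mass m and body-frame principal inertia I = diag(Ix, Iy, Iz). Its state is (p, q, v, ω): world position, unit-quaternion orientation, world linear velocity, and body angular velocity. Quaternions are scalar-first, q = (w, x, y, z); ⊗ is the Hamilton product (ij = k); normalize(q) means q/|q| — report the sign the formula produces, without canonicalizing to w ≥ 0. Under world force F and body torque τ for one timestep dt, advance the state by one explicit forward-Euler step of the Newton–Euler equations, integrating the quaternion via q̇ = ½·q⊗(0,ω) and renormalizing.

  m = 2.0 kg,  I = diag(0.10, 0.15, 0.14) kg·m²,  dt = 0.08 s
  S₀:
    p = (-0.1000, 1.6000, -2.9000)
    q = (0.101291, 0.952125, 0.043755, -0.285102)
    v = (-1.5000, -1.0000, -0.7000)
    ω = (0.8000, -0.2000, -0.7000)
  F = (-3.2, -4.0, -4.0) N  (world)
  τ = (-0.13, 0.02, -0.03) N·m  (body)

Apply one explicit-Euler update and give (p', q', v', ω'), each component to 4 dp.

p' = (-0.2200, 1.5200, -2.9560)
q' = (0.0631, 0.9510, 0.0604, -0.2967)
v' = (-1.6280, -1.1600, -0.8600)
ω' = (0.6971, -0.2013, -0.7126)

(τ − ω×Iω)/I = (-1.2860, -0.0160, -0.1571)
ω + α·dt = (0.6971, -0.2013, -0.7126)
2q̇ = q⊗(0,ω) = (-0.9525204, -0.0066161, 0.4181477, -0.2963327)
updated quaternion q' = (0.0631, 0.9510, 0.0604, -0.2967)
new position p' = (-0.2200, 1.5200, -2.9560)
v + (F/m)dt = (-1.6280, -1.1600, -0.8600)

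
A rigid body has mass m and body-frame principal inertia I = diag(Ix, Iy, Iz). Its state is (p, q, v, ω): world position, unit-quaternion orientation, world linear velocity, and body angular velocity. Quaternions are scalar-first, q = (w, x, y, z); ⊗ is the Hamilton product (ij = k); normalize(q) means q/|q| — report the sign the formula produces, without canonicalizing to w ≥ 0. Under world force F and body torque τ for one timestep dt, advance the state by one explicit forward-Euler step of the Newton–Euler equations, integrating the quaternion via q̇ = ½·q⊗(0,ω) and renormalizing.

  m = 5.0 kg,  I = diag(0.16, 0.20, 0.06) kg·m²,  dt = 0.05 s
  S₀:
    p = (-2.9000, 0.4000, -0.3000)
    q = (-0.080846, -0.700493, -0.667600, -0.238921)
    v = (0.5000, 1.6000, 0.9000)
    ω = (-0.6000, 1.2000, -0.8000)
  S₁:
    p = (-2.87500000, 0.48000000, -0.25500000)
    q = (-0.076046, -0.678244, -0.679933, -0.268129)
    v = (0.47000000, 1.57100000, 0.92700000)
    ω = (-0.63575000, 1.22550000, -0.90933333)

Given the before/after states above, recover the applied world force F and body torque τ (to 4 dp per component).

velocity change Δv = (-0.03000000, -0.02900000, 0.02700000)
m·(v₁−v₀)/dt = (-3.0000, -2.9000, 2.7000)
Δω = ω₁−ω₀ = (-0.03575000, 0.02550000, -0.10933333)
precession coupling = (0.1344, 0.0480, -0.0288)
applied torque τ = (0.0200, 0.1500, -0.1600)

F = (-3.0000, -2.9000, 2.7000)
τ = (0.0200, 0.1500, -0.1600)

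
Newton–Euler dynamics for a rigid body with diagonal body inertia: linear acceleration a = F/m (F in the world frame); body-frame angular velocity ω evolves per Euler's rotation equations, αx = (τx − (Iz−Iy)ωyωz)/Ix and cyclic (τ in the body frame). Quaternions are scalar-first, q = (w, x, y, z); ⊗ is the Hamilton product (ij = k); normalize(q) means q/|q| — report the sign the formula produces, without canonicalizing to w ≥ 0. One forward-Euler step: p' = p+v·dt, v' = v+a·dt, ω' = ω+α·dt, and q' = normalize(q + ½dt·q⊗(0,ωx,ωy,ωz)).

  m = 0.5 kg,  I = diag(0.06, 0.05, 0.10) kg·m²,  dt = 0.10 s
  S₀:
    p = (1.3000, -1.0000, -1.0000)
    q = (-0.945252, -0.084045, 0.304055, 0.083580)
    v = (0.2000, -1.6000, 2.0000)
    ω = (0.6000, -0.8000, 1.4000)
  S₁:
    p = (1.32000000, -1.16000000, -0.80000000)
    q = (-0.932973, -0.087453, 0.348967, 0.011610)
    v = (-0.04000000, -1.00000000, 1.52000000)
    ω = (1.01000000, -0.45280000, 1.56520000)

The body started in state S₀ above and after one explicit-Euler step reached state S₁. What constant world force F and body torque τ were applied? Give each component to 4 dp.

Δv = v₁−v₀ = (-0.24000000, 0.60000000, -0.48000000)
F = m·Δv/dt = (-1.2000, 3.0000, -2.4000)
ω₁ − ω₀ = (0.41000000, 0.34720000, 0.16520000)
precession coupling = (-0.0560, -0.0336, 0.0048)
I·α + gyro = (0.1900, 0.1400, 0.1700)

F = (-1.2000, 3.0000, -2.4000)
τ = (0.1900, 0.1400, 0.1700)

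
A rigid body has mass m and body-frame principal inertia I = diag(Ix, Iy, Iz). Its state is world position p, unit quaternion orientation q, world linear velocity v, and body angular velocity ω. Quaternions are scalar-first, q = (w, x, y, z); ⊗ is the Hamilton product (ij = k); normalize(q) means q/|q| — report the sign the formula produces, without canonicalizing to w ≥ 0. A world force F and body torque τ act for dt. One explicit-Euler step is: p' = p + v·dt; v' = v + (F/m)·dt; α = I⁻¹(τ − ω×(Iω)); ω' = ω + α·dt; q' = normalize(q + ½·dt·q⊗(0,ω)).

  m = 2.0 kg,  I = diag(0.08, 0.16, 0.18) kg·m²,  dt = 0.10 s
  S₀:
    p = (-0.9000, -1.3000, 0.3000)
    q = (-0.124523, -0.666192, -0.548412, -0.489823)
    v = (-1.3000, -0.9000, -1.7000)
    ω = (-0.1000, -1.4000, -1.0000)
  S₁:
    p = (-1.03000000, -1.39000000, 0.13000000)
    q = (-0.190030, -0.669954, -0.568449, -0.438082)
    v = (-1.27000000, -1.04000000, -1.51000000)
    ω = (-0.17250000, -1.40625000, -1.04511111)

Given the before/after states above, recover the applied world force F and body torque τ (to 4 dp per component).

Δω = ω₁−ω₀ = (-0.07250000, -0.00625000, -0.04511111)
precession coupling = (0.0280, -0.0100, 0.0112)
I·α + gyro = (-0.0300, -0.0200, -0.0700)
Δv = v₁−v₀ = (0.03000000, -0.14000000, 0.19000000)
applied force F = (0.6000, -2.8000, 3.8000)

F = (0.6000, -2.8000, 3.8000)
τ = (-0.0300, -0.0200, -0.0700)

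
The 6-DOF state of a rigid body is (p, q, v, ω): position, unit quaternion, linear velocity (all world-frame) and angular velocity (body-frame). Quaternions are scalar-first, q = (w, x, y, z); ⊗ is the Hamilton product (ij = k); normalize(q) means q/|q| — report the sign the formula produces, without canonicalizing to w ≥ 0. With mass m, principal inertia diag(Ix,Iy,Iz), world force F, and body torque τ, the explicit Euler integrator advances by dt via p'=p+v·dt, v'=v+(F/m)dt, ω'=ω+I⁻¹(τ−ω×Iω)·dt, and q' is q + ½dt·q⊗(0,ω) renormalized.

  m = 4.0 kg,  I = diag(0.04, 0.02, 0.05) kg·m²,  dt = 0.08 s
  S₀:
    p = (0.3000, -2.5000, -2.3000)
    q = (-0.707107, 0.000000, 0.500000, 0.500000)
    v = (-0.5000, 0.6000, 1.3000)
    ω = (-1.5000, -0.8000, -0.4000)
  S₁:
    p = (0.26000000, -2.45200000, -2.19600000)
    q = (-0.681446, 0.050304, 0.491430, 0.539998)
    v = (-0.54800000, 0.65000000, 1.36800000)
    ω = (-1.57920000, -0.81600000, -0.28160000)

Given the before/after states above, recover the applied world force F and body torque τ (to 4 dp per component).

F = (-2.4000, 2.5000, 3.4000)
τ = (-0.0300, -0.0100, 0.0500)

rate change Δω = (-0.07920000, -0.01600000, 0.11840000)
gyro term ω₀×Iω₀ = (0.0096, -0.0060, -0.0240)
applied torque τ = (-0.0300, -0.0100, 0.0500)
v₁ − v₀ = (-0.04800000, 0.05000000, 0.06800000)
m·(v₁−v₀)/dt = (-2.4000, 2.5000, 3.4000)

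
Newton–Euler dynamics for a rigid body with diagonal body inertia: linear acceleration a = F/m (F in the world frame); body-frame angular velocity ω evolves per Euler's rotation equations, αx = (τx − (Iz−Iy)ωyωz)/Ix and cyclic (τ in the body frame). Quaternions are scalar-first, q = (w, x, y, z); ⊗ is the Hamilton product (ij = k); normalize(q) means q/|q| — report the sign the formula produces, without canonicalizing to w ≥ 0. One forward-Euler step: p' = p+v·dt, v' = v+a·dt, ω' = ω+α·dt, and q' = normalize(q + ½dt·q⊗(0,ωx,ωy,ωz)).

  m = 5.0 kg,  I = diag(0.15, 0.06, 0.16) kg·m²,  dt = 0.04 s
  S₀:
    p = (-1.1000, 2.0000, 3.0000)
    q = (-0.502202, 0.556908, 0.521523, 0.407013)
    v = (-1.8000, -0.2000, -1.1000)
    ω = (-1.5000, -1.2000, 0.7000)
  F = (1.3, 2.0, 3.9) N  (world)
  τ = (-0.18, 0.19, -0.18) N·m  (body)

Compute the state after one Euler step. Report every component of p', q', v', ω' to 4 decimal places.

p' = p + v·dt = (-1.1720, 1.9920, 2.9560)
v + (F/m)dt = (-1.7896, -0.1840, -1.0688)
gyro term ω×Iω = (-0.0840, 0.0105, -0.1620)
angular accel α = (-0.6400, 2.9917, -0.1125)
ω + α·dt = (-1.5256, -1.0803, 0.6955)
q⊗(0,ω) = (1.1762805, 1.6067847, -0.3977127, -0.2375465)
q' = normalize(q + ½dt·q⊗(0,ω)) = (-0.4783, 0.5886, 0.5131, 0.4019)

p' = (-1.1720, 1.9920, 2.9560)
q' = (-0.4783, 0.5886, 0.5131, 0.4019)
v' = (-1.7896, -0.1840, -1.0688)
ω' = (-1.5256, -1.0803, 0.6955)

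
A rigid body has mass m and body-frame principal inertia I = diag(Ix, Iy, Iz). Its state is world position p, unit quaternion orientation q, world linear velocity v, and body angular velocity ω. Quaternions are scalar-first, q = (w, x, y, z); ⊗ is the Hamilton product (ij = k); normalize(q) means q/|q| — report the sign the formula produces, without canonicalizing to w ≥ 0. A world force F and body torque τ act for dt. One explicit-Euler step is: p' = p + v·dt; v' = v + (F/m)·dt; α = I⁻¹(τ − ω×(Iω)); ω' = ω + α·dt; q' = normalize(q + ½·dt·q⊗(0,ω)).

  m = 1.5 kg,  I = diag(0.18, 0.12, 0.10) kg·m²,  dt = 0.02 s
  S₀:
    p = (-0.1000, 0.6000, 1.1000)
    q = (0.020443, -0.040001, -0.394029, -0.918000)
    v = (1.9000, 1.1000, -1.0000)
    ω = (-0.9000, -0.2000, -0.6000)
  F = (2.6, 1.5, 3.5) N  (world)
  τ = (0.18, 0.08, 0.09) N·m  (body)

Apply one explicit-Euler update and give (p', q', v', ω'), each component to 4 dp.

p' = (-0.0620, 0.6220, 1.0800)
q' = (0.0138, -0.0397, -0.3860, -0.9215)
v' = (1.9347, 1.1200, -0.9533)
ω' = (-0.8797, -0.1939, -0.5798)

a = F/m = (1.7333, 1.0000, 2.3333)
p' = p + v·dt = (-0.0620, 0.6220, 1.0800)
new velocity v' = (1.9347, 1.1200, -0.9533)
α = I⁻¹(τ − ω×Iω) = (1.0133, 0.3067, 1.0080)
ω' = ω + α·dt = (-0.8797, -0.1939, -0.5798)
q⊗(0,ω) = (-0.6656067, 0.0344187, 0.7981108, -0.3588917)
q' = normalize(q + ½dt·q⊗(0,ω)) = (0.0138, -0.0397, -0.3860, -0.9215)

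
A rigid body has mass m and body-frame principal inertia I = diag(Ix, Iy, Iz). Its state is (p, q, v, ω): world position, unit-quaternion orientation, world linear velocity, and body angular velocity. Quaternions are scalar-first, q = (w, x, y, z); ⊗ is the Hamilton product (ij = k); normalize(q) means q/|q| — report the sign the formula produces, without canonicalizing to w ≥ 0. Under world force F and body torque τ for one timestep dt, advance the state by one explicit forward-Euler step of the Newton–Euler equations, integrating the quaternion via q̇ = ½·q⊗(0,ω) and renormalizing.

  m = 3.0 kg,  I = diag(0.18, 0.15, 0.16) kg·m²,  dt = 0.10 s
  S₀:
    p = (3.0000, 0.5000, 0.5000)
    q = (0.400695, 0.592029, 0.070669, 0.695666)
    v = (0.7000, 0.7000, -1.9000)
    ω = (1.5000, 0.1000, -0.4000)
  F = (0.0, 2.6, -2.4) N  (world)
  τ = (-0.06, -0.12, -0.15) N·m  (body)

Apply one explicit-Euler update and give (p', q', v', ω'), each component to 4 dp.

ω×(Iω) gyroscopic = (-0.0004, -0.0120, -0.0045)
(τ − ω×Iω)/I = (-0.3311, -0.7200, -0.9094)
ω' = ω + α·dt = (1.4669, 0.0280, -0.4909)
2q̇ = q⊗(0,ω) = (-0.6168440, 0.5032083, 1.3203801, -0.2070786)
q + ½dt·q⊗(0,ω), renormalized = (0.3687, 0.6153, 0.1363, 0.6832)
p' = p + v·dt = (3.0700, 0.5700, 0.3100)
new velocity v' = (0.7000, 0.7867, -1.9800)

p' = (3.0700, 0.5700, 0.3100)
q' = (0.3687, 0.6153, 0.1363, 0.6832)
v' = (0.7000, 0.7867, -1.9800)
ω' = (1.4669, 0.0280, -0.4909)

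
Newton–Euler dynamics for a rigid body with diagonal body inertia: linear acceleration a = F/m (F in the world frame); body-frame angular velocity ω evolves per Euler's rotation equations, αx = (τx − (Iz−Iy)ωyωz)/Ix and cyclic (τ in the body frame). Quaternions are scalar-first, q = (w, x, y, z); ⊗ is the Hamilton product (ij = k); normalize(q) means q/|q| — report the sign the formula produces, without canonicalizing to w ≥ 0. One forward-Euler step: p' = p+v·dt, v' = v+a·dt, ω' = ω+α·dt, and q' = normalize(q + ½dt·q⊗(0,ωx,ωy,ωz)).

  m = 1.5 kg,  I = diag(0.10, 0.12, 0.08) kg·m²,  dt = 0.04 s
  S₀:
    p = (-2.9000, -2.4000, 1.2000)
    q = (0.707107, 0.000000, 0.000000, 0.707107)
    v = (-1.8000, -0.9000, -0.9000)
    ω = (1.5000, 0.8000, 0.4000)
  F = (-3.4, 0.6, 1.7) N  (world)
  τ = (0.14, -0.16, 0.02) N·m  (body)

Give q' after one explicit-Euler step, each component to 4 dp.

2q̇ = q⊗(0,ω) = (-0.2828428, 0.4949749, 1.6263461, 0.2828428)
q + ½dt·q⊗(0,ω), renormalized = (0.7010, 0.0099, 0.0325, 0.7123)

q' = (0.7010, 0.0099, 0.0325, 0.7123)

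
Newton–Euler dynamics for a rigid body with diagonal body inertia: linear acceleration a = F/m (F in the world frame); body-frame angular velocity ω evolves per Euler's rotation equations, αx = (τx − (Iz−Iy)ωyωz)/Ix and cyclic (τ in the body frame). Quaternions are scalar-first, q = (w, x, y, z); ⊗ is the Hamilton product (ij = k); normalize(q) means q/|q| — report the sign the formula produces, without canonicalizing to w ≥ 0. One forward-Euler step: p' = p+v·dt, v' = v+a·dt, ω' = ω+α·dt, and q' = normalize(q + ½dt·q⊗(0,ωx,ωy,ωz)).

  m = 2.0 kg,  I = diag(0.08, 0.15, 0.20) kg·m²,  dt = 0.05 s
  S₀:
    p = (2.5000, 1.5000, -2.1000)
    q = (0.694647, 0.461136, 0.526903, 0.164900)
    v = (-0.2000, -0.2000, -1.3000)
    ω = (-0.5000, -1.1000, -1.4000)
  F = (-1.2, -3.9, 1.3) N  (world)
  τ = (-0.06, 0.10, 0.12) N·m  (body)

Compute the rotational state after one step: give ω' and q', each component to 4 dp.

precession coupling ω×(Iω) = (0.0770, -0.0840, 0.0385)
angular accel α = (-1.7125, 1.2267, 0.4075)
ω' = ω + α·dt = (-0.5856, -1.0387, -1.3796)
q⊗(0,ω) = (1.0410213, -0.9035977, -0.2009713, -1.2163039)
q' = normalize(q + ½dt·q⊗(0,ω)) = (0.7199, 0.4381, 0.5213, 0.1343)

ω' = (-0.5856, -1.0387, -1.3796)
q' = (0.7199, 0.4381, 0.5213, 0.1343)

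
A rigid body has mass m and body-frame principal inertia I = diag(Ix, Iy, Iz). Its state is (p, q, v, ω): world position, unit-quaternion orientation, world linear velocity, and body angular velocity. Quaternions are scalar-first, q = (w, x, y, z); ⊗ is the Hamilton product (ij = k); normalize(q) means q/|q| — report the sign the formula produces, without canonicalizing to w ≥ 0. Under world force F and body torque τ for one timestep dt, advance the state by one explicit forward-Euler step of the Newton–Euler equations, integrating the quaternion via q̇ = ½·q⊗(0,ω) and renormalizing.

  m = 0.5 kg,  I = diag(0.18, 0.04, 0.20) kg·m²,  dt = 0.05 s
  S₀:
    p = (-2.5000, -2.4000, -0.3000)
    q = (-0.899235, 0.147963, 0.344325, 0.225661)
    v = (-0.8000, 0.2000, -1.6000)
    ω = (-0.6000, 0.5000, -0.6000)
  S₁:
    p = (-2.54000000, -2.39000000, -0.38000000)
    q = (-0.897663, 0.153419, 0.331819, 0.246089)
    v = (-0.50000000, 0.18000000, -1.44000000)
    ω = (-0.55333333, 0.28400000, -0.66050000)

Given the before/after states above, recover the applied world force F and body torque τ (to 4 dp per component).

velocity change Δv = (0.30000000, -0.02000000, 0.16000000)
m·(v₁−v₀)/dt = (3.0000, -0.2000, 1.6000)
ω₁ − ω₀ = (0.04666667, -0.21600000, -0.06050000)
gyro term ω₀×Iω₀ = (-0.0480, -0.0072, 0.0420)
I·α + gyro = (0.1200, -0.1800, -0.2000)

F = (3.0000, -0.2000, 1.6000)
τ = (0.1200, -0.1800, -0.2000)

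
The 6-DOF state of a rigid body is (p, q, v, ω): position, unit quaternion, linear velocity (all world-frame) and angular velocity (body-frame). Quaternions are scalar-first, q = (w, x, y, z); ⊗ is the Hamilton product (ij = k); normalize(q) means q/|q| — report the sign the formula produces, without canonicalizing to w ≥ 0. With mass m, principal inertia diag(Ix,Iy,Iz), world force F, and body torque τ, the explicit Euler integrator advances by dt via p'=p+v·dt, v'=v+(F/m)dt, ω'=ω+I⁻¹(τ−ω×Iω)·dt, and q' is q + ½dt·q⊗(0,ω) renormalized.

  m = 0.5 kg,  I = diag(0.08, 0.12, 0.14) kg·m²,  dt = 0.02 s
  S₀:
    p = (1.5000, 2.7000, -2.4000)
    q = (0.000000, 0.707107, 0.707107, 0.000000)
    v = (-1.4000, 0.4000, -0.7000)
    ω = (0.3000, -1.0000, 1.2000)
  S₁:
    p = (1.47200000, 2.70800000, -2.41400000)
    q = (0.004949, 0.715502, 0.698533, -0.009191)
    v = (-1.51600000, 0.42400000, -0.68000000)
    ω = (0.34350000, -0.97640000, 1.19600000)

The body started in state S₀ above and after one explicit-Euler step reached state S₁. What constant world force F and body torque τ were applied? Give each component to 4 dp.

ω₁ − ω₀ = (0.04350000, 0.02360000, -0.00400000)
ω₀×(Iω₀) = (-0.0240, -0.0216, -0.0120)
I·α + gyro = (0.1500, 0.1200, -0.0400)
Δv = v₁−v₀ = (-0.11600000, 0.02400000, 0.02000000)
applied force F = (-2.9000, 0.6000, 0.5000)

F = (-2.9000, 0.6000, 0.5000)
τ = (0.1500, 0.1200, -0.0400)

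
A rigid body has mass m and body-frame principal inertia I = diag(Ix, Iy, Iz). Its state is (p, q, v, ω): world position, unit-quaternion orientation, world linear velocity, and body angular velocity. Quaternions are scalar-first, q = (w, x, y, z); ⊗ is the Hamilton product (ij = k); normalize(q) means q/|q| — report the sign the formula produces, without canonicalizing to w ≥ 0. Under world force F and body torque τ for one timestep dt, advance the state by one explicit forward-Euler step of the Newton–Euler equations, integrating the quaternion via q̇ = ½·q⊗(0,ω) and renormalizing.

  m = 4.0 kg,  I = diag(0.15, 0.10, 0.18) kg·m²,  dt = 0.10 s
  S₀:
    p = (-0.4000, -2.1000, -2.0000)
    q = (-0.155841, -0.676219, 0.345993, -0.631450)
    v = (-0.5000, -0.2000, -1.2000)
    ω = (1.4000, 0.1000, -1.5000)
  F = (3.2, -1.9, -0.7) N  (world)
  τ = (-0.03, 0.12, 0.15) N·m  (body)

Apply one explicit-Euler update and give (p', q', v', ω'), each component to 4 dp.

p' = (-0.4500, -2.1200, -2.1200)
q' = (-0.1568, -0.7062, 0.2490, -0.6440)
v' = (-0.4200, -0.2475, -1.2175)
ω' = (1.3880, 0.1570, -1.4128)

linear accel F/m = (0.8000, -0.4750, -0.1750)
new position p' = (-0.4500, -2.1200, -2.1200)
v + (F/m)dt = (-0.4200, -0.2475, -1.2175)
gyro term ω×Iω = (-0.0120, 0.0630, -0.0070)
α = I⁻¹(τ − ω×Iω) = (-0.1200, 0.5700, 0.8722)
ω + α·dt = (1.3880, 0.1570, -1.4128)
q⊗(0,ω) = (-0.0350677, -0.6740219, -1.9139426, -0.3182506)
q + ½dt·q⊗(0,ω), renormalized = (-0.1568, -0.7062, 0.2490, -0.6440)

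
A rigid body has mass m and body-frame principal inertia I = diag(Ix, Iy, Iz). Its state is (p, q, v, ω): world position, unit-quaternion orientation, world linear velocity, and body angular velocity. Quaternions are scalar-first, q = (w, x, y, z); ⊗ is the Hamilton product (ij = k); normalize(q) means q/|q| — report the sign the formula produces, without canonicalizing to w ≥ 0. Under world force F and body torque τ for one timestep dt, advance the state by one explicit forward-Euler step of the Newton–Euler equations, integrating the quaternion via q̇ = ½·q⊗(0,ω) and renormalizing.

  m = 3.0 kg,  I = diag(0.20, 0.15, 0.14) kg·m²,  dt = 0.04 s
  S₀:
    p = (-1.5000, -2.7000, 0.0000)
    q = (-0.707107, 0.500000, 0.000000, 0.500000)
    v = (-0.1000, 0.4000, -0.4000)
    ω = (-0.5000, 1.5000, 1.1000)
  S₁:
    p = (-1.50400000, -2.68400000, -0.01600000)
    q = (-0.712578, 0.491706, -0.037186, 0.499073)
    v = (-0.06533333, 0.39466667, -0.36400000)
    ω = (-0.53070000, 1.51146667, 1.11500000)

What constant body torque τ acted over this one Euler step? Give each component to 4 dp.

τ = (-0.1700, 0.0100, 0.0900)

Δω = ω₁−ω₀ = (-0.03070000, 0.01146667, 0.01500000)
ω₀×(Iω₀) = (-0.0165, -0.0330, 0.0375)
I·α + gyro = (-0.1700, 0.0100, 0.0900)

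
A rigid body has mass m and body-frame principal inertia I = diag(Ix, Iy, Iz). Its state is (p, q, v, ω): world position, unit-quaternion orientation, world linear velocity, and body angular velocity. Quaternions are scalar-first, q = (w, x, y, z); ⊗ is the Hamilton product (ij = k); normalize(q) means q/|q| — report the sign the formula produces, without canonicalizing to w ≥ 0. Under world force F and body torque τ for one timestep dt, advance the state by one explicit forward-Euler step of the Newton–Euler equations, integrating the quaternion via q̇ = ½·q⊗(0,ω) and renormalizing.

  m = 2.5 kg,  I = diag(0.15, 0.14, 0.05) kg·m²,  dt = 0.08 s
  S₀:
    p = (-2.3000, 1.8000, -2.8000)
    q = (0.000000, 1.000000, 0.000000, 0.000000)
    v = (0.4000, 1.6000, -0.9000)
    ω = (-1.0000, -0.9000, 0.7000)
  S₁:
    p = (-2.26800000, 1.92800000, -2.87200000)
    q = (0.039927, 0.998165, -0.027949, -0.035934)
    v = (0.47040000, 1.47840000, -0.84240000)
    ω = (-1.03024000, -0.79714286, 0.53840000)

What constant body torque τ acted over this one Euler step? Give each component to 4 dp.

τ = (0.0000, 0.1100, -0.1100)

ω₁ − ω₀ = (-0.03024000, 0.10285714, -0.16160000)
precession coupling = (0.0567, -0.0700, -0.0090)
τ = I·(Δω/dt) + ω₀×(Iω₀) = (0.0000, 0.1100, -0.1100)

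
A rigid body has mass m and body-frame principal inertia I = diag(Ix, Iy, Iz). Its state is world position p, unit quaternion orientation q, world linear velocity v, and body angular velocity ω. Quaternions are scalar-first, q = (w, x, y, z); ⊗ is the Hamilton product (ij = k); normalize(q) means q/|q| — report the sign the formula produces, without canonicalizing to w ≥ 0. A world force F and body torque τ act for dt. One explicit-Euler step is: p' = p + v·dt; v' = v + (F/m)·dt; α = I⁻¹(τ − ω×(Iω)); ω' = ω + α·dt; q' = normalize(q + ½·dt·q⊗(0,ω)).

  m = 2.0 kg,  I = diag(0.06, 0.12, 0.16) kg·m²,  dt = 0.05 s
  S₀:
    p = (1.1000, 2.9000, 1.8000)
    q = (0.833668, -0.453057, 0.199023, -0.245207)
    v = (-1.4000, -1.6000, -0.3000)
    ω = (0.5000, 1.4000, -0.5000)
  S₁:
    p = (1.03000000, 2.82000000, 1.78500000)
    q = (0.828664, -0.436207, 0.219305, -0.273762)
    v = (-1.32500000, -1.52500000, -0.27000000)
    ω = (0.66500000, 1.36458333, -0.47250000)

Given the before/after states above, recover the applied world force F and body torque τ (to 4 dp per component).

Δω = ω₁−ω₀ = (0.16500000, -0.03541667, 0.02750000)
I·α + gyro = (0.1700, -0.0600, 0.1300)
Δv = v₁−v₀ = (0.07500000, 0.07500000, 0.03000000)
F = m·Δv/dt = (3.0000, 3.0000, 1.2000)

F = (3.0000, 3.0000, 1.2000)
τ = (0.1700, -0.0600, 0.1300)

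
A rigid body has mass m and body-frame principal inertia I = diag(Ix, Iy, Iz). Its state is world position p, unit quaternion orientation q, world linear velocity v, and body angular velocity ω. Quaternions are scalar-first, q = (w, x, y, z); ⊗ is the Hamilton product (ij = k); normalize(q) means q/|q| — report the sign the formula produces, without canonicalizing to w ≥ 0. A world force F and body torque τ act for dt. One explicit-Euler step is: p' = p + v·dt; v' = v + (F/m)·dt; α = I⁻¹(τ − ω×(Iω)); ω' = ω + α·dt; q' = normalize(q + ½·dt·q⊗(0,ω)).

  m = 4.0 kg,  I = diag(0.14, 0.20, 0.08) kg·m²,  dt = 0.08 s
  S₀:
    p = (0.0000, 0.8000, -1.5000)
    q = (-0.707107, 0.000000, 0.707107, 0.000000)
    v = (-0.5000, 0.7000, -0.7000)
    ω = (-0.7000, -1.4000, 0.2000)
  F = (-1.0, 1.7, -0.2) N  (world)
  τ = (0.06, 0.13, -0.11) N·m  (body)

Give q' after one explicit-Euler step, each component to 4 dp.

2q̇ = q⊗(0,ω) = (0.9899498, 0.6363963, 0.9899498, 0.3535535)
q + ½dt·q⊗(0,ω), renormalized = (-0.6662, 0.0254, 0.7452, 0.0141)

q' = (-0.6662, 0.0254, 0.7452, 0.0141)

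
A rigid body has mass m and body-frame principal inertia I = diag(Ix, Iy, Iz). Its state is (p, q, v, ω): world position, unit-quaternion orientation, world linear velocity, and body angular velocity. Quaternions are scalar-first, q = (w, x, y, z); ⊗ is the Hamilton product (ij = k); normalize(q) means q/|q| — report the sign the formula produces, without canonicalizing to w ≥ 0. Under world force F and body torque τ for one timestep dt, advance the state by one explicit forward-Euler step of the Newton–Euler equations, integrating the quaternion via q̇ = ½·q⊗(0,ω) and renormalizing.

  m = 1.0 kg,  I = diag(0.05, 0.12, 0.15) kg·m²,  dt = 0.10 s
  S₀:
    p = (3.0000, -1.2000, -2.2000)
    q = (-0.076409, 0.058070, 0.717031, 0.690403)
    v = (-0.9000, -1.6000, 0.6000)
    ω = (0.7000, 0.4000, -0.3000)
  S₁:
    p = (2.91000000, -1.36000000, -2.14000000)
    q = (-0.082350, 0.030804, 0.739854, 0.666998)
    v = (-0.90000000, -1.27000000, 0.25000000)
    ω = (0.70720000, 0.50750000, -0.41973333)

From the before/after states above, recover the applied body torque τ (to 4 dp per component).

rate change Δω = (0.00720000, 0.10750000, -0.11973333)
gyro term ω₀×Iω₀ = (-0.0036, 0.0210, 0.0196)
I·α + gyro = (0.0000, 0.1500, -0.1600)

τ = (0.0000, 0.1500, -0.1600)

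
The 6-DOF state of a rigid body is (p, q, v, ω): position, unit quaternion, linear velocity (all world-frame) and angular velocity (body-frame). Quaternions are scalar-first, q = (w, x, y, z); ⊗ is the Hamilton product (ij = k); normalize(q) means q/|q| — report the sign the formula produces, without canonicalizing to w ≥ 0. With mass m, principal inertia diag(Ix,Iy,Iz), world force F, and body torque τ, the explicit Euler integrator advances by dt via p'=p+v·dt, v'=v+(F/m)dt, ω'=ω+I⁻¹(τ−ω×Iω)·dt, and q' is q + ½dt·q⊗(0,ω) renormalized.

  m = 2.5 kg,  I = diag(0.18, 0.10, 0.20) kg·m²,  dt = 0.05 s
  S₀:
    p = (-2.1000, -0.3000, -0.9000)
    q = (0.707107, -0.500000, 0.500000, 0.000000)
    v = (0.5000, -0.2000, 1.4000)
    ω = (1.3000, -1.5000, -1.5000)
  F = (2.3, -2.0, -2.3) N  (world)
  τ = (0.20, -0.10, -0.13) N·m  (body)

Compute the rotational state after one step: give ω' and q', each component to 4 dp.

ω' = (1.2931, -1.5695, -1.5715)
q' = (0.7407, -0.4948, 0.4539, -0.0240)

gyro term ω×Iω = (0.2250, 0.0390, 0.1560)
angular accel α = (-0.1389, -1.3900, -1.4300)
new body rate ω' = (1.2931, -1.5695, -1.5715)
2q̇ = q⊗(0,ω) = (1.4000000, 0.1692391, -1.8106605, -0.9606605)
updated quaternion q' = (0.7407, -0.4948, 0.4539, -0.0240)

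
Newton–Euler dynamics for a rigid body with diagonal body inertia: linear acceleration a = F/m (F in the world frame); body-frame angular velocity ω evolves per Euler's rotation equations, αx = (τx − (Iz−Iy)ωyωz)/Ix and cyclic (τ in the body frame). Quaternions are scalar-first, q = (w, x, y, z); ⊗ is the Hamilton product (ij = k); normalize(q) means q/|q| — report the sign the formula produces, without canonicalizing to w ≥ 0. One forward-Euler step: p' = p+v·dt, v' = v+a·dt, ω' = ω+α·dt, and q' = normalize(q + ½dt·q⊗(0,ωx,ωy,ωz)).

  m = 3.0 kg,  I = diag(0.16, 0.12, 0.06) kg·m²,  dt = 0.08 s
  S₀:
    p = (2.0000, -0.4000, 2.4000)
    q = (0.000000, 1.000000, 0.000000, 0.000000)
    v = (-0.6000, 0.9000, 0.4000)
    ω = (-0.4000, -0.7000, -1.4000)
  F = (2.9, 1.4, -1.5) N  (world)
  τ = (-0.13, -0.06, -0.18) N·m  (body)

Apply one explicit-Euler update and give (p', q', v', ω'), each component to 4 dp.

p' = (1.9520, -0.3280, 2.4320)
q' = (0.0160, 0.9979, 0.0559, -0.0279)
v' = (-0.5227, 0.9373, 0.3600)
ω' = (-0.4356, -0.7773, -1.6251)

α = I⁻¹(τ − ω×Iω) = (-0.4450, -0.9667, -2.8133)
new body rate ω' = (-0.4356, -0.7773, -1.6251)
Hamilton product q⊗(0,ω) = (0.4000000, 0.0000000, 1.4000000, -0.7000000)
q' = normalize(q + ½dt·q⊗(0,ω)) = (0.0160, 0.9979, 0.0559, -0.0279)
new position p' = (1.9520, -0.3280, 2.4320)
v' = v + a·dt = (-0.5227, 0.9373, 0.3600)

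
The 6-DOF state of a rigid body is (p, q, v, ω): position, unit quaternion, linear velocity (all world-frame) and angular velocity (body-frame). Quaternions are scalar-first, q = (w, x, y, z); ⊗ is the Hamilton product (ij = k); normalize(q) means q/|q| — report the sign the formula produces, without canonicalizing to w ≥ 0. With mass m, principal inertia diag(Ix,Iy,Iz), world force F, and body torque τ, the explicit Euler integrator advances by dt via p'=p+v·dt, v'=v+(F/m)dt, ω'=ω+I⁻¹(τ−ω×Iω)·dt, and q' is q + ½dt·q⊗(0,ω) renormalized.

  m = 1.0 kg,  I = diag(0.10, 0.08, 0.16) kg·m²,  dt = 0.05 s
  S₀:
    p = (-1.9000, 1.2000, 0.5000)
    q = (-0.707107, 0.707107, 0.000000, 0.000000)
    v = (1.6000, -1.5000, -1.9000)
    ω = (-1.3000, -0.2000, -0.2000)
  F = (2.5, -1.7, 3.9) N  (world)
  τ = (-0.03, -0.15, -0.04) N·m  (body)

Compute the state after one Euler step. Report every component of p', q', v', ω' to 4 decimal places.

p' = (-1.8200, 1.1250, 0.4050)
q' = (-0.6837, 0.7297, 0.0071, 0.0000)
v' = (1.7250, -1.5850, -1.7050)
ω' = (-1.3166, -0.2840, -0.2109)

gyro term ω×Iω = (0.0032, -0.0156, -0.0052)
α = I⁻¹(τ − ω×Iω) = (-0.3320, -1.6800, -0.2175)
ω' = ω + α·dt = (-1.3166, -0.2840, -0.2109)
2q̇ = q⊗(0,ω) = (0.9192391, 0.9192391, 0.2828428, 0.0000000)
q' = normalize(q + ½dt·q⊗(0,ω)) = (-0.6837, 0.7297, 0.0071, 0.0000)
a = F/m = (2.5000, -1.7000, 3.9000)
p + v·dt = (-1.8200, 1.1250, 0.4050)
v + (F/m)dt = (1.7250, -1.5850, -1.7050)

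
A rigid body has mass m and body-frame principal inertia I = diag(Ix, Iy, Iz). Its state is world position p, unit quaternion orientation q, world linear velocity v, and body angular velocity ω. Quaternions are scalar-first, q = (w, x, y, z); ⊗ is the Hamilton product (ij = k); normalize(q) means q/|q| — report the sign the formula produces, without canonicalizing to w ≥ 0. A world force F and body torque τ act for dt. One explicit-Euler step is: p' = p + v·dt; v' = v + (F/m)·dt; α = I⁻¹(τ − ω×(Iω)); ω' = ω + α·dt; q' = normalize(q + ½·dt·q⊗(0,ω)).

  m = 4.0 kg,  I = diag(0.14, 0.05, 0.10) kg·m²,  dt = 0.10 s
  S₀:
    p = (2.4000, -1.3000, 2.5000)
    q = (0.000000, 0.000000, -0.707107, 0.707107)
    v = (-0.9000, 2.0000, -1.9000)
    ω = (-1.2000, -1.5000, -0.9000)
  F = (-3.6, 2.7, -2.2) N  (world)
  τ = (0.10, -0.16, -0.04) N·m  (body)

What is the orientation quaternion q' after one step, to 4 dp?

q' = (-0.0211, 0.0844, -0.7454, 0.6610)

2q̇ = q⊗(0,ω) = (-0.4242642, 1.6970568, -0.8485284, -0.8485284)
q + ½dt·q⊗(0,ω), renormalized = (-0.0211, 0.0844, -0.7454, 0.6610)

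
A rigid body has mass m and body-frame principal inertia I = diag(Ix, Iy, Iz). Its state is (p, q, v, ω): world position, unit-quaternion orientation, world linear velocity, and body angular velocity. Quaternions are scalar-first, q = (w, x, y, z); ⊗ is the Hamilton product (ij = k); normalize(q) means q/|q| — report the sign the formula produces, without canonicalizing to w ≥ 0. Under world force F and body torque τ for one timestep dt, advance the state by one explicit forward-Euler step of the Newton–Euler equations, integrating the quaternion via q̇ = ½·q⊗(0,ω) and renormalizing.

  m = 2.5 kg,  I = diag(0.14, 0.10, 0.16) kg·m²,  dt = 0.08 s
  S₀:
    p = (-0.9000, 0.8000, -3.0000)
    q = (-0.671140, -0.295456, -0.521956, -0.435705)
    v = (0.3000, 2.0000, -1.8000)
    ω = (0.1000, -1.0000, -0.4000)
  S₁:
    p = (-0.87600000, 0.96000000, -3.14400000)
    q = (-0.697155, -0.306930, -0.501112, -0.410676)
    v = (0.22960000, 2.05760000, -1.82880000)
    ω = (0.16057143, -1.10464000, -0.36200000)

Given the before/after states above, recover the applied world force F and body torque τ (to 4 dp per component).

F = (-2.2000, 1.8000, -0.9000)
τ = (0.1300, -0.1300, 0.0800)

Δω = ω₁−ω₀ = (0.06057143, -0.10464000, 0.03800000)
gyro term ω₀×Iω₀ = (0.0240, 0.0008, 0.0040)
I·α + gyro = (0.1300, -0.1300, 0.0800)
velocity change Δv = (-0.07040000, 0.05760000, -0.02880000)
F = m·Δv/dt = (-2.2000, 1.8000, -0.9000)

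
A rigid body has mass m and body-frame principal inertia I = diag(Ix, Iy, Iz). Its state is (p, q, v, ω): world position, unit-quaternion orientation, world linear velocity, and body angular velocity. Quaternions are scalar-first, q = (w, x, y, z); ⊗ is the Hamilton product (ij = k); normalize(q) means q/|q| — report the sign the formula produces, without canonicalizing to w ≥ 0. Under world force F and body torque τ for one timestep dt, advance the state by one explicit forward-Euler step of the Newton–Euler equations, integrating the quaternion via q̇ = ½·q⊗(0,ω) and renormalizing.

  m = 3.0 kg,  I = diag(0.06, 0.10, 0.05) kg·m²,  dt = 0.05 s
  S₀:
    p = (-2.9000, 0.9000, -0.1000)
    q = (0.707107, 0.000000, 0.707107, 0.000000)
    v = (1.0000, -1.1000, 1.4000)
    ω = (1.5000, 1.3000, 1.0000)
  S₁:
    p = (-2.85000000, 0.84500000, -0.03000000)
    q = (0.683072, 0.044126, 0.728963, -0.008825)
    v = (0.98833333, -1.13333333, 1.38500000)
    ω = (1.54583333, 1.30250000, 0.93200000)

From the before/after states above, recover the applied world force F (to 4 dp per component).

Δv = v₁−v₀ = (-0.01166667, -0.03333333, -0.01500000)
F = m·Δv/dt = (-0.7000, -2.0000, -0.9000)

F = (-0.7000, -2.0000, -0.9000)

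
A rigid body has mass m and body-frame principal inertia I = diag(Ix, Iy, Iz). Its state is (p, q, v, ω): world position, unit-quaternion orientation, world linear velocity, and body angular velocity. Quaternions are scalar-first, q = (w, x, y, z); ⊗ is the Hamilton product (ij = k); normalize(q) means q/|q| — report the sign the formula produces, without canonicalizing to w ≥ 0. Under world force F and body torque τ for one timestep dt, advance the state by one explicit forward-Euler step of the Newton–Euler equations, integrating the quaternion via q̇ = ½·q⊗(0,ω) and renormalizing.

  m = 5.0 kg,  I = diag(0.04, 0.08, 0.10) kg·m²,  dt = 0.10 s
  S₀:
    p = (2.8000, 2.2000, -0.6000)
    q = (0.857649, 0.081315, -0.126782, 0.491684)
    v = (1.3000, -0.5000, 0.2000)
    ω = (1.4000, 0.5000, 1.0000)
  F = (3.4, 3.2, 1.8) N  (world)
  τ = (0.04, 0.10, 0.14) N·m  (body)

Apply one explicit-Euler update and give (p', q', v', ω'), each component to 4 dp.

p' = (2.9300, 2.1500, -0.5800)
q' = (0.8272, 0.1222, -0.0747, 0.5433)
v' = (1.3680, -0.4360, 0.2360)
ω' = (1.4750, 0.7300, 1.1120)

(τ − ω×Iω)/I = (0.7500, 2.3000, 1.1200)
new body rate ω' = (1.4750, 0.7300, 1.1120)
2q̇ = q⊗(0,ω) = (-0.5421340, 0.8280846, 1.0358671, 1.0758013)
updated quaternion q' = (0.8272, 0.1222, -0.0747, 0.5433)
new position p' = (2.9300, 2.1500, -0.5800)
v' = v + a·dt = (1.3680, -0.4360, 0.2360)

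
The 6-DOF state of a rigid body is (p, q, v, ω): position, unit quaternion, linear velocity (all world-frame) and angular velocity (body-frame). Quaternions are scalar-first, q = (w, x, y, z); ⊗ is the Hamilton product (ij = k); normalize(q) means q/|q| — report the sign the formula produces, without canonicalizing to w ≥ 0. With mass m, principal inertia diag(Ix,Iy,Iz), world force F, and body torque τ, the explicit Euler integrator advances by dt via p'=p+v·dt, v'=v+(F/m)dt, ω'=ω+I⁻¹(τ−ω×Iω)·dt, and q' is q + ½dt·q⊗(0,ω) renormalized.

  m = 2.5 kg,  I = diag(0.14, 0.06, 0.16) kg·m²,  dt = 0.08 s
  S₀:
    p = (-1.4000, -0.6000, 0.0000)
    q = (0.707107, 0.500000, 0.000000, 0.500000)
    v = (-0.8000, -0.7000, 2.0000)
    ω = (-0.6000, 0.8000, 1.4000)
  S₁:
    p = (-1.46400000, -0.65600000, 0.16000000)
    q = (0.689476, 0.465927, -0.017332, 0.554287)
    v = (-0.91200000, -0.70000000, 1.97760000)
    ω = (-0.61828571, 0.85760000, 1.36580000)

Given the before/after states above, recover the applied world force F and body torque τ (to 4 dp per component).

F = (-3.5000, 0.0000, -0.7000)
τ = (0.0800, 0.0600, -0.0300)

Δω = ω₁−ω₀ = (-0.01828571, 0.05760000, -0.03420000)
I·α + gyro = (0.0800, 0.0600, -0.0300)
velocity change Δv = (-0.11200000, 0.00000000, -0.02240000)
applied force F = (-3.5000, 0.0000, -0.7000)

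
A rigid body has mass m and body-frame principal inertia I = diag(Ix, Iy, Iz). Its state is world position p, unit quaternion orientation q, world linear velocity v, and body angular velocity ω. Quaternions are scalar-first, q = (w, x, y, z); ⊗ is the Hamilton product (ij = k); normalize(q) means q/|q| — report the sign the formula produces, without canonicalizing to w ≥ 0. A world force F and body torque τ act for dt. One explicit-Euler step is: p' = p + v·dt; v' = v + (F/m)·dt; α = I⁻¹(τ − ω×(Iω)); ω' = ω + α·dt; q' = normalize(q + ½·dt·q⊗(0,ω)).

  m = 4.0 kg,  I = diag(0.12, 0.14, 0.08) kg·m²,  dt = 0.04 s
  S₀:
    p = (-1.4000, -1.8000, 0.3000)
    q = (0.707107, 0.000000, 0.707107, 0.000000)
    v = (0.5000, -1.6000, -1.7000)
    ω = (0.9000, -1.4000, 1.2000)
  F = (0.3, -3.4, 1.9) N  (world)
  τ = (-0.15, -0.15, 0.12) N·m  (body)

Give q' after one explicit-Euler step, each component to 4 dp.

2q̇ = q⊗(0,ω) = (0.9899498, 1.4849247, -0.9899498, 0.2121321)
updated quaternion q' = (0.7263, 0.0297, 0.6867, 0.0042)

q' = (0.7263, 0.0297, 0.6867, 0.0042)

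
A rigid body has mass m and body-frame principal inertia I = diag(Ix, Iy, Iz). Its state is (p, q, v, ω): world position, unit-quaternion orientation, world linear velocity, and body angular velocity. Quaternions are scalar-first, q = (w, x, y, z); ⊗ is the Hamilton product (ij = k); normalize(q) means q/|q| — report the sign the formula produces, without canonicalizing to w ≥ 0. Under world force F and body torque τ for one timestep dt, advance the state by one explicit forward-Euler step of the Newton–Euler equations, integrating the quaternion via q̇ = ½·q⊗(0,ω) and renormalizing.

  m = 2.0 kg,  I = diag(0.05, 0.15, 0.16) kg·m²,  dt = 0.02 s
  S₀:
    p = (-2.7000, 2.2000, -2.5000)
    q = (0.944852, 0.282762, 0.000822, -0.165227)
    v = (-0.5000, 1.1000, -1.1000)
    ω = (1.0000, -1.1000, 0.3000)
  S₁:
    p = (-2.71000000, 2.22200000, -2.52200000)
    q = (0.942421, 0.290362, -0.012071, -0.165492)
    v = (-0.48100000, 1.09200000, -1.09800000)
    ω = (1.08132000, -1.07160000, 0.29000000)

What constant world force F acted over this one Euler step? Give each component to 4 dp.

F = (1.9000, -0.8000, 0.2000)

Δv = v₁−v₀ = (0.01900000, -0.00800000, 0.00200000)
applied force F = (1.9000, -0.8000, 0.2000)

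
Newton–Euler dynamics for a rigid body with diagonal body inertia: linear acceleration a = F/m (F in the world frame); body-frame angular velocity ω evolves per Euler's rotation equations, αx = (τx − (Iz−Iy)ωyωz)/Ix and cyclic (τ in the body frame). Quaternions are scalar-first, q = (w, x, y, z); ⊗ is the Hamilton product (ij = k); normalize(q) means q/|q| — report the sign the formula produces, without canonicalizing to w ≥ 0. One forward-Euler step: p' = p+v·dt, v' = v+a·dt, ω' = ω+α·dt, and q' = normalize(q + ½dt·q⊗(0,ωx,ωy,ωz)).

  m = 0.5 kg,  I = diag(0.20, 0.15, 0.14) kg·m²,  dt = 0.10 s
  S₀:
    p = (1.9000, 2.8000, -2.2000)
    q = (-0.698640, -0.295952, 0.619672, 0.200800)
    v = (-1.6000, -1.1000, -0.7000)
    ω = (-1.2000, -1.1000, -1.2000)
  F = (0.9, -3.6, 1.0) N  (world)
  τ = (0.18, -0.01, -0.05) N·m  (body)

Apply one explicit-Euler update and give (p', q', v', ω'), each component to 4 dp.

angular accel α = (0.9660, -0.6427, 0.1143)
ω' = ω + α·dt = (-1.1034, -1.1643, -1.1886)
2q̇ = q⊗(0,ω) = (0.5674568, 0.3156416, 0.1724016, 1.9075216)
q + ½dt·q⊗(0,ω), renormalized = (-0.6669, -0.2787, 0.6251, 0.2947)
p + v·dt = (1.7400, 2.6900, -2.2700)
new velocity v' = (-1.4200, -1.8200, -0.5000)

p' = (1.7400, 2.6900, -2.2700)
q' = (-0.6669, -0.2787, 0.6251, 0.2947)
v' = (-1.4200, -1.8200, -0.5000)
ω' = (-1.1034, -1.1643, -1.1886)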